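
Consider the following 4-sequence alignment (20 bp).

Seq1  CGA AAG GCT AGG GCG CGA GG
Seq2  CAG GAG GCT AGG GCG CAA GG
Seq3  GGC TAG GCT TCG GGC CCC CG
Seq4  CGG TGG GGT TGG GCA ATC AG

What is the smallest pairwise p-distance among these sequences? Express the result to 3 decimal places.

Pairwise Hamming distances:
  Seq1 vs Seq2: 4
  Seq1 vs Seq3: 10
  Seq1 vs Seq4: 10
  Seq2 vs Seq3: 11
  Seq2 vs Seq4: 10
  Seq3 vs Seq4: 10
The smallest is 4 mismatches, between Seq1 and Seq2; p = 4/20 = 0.200.

0.200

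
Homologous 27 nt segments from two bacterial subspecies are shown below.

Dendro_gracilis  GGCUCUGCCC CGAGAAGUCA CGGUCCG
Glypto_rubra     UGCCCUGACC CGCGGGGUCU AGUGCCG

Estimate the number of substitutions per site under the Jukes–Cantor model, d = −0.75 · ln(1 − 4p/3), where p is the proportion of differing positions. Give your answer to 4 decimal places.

Mismatches occur at site 1 (G↔U), site 4 (U↔C), site 8 (C↔A), site 13 (A↔C), site 15 (A↔G), site 16 (A↔G), site 20 (A↔U), site 21 (C↔A), site 23 (G↔U), site 24 (U↔G).
p = 10/27 = 0.370370.
d = −0.75 · ln(1 − (4/3)·0.370370) = −0.75 · ln(0.506173) = −0.75 · (-0.680877) = 0.5107.

0.5107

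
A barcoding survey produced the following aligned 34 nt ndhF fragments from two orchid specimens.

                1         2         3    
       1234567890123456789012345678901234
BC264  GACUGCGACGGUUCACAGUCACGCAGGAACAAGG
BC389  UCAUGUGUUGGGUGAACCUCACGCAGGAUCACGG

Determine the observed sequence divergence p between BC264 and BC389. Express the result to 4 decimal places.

0.3824

The sequences differ at positions 1 (G/U), 2 (A/C), 3 (C/A), 6 (C/U), 8 (A/U), 9 (C/U), 12 (U/G), 14 (C/G), 16 (C/A), 17 (A/C), 18 (G/C), 29 (A/U), 32 (A/C).
There are 13 differences over 34 sites, so p = 13/34 = 0.3824.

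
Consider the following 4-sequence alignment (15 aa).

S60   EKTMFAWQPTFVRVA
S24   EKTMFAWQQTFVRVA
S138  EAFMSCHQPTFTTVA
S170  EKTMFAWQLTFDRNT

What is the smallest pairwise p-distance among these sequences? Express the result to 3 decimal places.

Pairwise Hamming distances:
  S60 vs S24: 1
  S60 vs S138: 7
  S60 vs S170: 4
  S24 vs S138: 8
  S24 vs S170: 4
  S138 vs S170: 10
The smallest is 1 mismatch, between S60 and S24; p = 1/15 = 0.067.

0.067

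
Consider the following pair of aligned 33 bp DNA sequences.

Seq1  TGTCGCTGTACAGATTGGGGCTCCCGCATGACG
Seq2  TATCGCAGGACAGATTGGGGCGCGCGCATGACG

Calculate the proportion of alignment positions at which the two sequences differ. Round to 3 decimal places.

0.152

Mismatches occur at site 2 (G/A), site 7 (T/A), site 9 (T/G), site 22 (T/G), site 24 (C/G).
There are 5 differences over 33 sites, so p = 5/33 = 0.152.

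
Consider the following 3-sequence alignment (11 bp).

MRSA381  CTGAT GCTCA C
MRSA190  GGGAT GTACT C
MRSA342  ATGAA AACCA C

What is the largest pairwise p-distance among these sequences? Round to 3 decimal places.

0.636

Pairwise Hamming distances:
  MRSA381 vs MRSA190: 5
  MRSA381 vs MRSA342: 5
  MRSA190 vs MRSA342: 7
The largest is 7 mismatches, between MRSA190 and MRSA342; p = 7/11 = 0.636.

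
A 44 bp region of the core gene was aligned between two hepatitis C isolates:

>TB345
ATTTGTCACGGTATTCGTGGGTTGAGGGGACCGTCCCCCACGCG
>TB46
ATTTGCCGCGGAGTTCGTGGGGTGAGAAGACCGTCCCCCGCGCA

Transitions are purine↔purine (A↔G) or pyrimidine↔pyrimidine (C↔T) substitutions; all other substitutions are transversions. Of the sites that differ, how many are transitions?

Mismatches occur at site 6 (T/C, transition), site 8 (A/G, transition), site 12 (T/A, transversion), site 13 (A/G, transition), site 22 (T/G, transversion), site 27 (G/A, transition), site 28 (G/A, transition), site 40 (A/G, transition), site 44 (G/A, transition).
Of the 9 differences, 7 transitions and 2 transversions, so the answer is 7.

7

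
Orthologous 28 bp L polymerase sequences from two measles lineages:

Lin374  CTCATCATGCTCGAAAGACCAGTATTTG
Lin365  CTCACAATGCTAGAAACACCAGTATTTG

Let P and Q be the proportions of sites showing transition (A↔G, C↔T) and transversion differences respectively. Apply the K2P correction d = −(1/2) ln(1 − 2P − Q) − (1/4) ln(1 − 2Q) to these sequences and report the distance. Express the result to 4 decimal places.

The sequences differ at positions 5 (T/C, transition), 6 (C/A, transversion), 12 (C/A, transversion), 17 (G/C, transversion).
Of the 4 differences, 1 transition and 3 transversions over 28 sites: P = 1/28 = 0.035714, Q = 3/28 = 0.107143.
d = −0.5·ln(0.821429) − 0.25·ln(0.785714) = −0.5·(-0.196710) − 0.25·(-0.241162) = 0.1586.

0.1586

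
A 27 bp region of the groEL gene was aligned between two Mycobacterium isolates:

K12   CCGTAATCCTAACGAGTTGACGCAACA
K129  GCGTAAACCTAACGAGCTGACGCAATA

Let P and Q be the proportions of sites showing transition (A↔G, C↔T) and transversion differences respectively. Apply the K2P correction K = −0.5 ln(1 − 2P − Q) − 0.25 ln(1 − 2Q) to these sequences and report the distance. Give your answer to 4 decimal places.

0.1657

The sequences differ at positions 1 (C/G, transversion), 7 (T/A, transversion), 17 (T/C, transition), 26 (C/T, transition).
Of the 4 differences, 2 transitions and 2 transversions over 27 sites: P = 2/27 = 0.074074, Q = 2/27 = 0.074074.
d = −0.5·ln(0.777778) − 0.25·ln(0.851852) = −0.5·(-0.251314) − 0.25·(-0.160342) = 0.1657.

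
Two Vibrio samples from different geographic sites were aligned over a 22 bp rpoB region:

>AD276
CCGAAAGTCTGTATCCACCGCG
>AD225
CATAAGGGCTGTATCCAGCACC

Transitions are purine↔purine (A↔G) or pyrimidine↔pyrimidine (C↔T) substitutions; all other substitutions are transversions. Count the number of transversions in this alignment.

Differing sites — 2:C/A (Tv); 3:G/T (Tv); 6:A/G (Ti); 8:T/G (Tv); 18:C/G (Tv); 20:G/A (Ti); 22:G/C (Tv).
Of the 7 differences, 2 transitions and 5 transversions, so the answer is 5.

5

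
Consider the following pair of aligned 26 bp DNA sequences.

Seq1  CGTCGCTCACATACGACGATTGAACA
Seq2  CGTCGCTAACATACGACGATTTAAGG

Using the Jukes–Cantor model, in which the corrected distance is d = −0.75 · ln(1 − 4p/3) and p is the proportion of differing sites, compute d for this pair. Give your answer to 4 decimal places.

Mismatches occur at site 8 (C↔A), site 22 (G↔T), site 25 (C↔G), site 26 (A↔G).
p = 4/26 = 0.153846.
d = −0.75 · ln(1 − (4/3)·0.153846) = −0.75 · ln(0.794872) = −0.75 · (-0.229574) = 0.1722.

0.1722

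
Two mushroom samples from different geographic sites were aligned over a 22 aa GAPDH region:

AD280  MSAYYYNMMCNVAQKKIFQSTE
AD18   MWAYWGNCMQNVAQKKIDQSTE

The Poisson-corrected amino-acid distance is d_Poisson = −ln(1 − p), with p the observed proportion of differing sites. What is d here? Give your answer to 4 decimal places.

Mismatches occur at site 2 (S/W), site 5 (Y/W), site 6 (Y/G), site 8 (M/C), site 10 (C/Q), site 18 (F/D).
p = 6/22 = 0.272727.
d = −ln(1 − 0.272727) = −ln(0.727273) = 0.3185.

0.3185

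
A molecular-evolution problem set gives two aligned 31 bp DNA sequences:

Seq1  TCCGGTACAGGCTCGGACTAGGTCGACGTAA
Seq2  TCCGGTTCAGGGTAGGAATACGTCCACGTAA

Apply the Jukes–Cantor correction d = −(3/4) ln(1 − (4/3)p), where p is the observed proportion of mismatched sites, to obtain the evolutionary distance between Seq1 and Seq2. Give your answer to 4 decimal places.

0.2239

Differing sites — 7:A/T; 12:C/G; 14:C/A; 18:C/A; 21:G/C; 25:G/C.
p = 6/31 = 0.193548.
d = −0.75 · ln(1 − (4/3)·0.193548) = −0.75 · ln(0.741936) = −0.75 · (-0.298492) = 0.2239.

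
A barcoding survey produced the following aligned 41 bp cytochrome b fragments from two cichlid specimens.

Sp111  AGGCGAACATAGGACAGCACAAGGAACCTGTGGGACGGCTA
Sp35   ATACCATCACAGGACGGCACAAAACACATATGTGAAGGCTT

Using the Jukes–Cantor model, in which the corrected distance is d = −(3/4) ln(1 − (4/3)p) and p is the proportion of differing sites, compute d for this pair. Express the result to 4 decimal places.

Mismatches occur at site 2 (G↔T), site 3 (G↔A), site 5 (G↔C), site 7 (A↔T), site 10 (T↔C), site 16 (A↔G), site 23 (G↔A), site 24 (G↔A), site 25 (A↔C), site 28 (C↔A), site 30 (G↔A), site 33 (G↔T), site 36 (C↔A), site 41 (A↔T).
p = 14/41 = 0.341463.
d = −0.75 · ln(1 − (4/3)·0.341463) = −0.75 · ln(0.544716) = −0.75 · (-0.607491) = 0.4556.

0.4556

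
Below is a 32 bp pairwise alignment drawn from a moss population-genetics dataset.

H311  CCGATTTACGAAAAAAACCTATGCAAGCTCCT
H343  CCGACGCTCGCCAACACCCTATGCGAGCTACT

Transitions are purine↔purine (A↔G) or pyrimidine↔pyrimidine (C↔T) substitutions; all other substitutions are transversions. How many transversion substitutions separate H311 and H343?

7

Mismatches occur at site 5 (T/C, transition), site 6 (T/G, transversion), site 7 (T/C, transition), site 8 (A/T, transversion), site 11 (A/C, transversion), site 12 (A/C, transversion), site 15 (A/C, transversion), site 17 (A/C, transversion), site 25 (A/G, transition), site 30 (C/A, transversion).
Of the 10 differences, 3 transitions and 7 transversions, so the answer is 7.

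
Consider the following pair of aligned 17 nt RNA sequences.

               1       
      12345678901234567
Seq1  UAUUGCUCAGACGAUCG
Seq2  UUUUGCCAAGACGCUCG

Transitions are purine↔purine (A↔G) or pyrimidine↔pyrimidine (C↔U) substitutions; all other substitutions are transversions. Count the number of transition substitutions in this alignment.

1

The sequences differ at positions 2 (A/U, transversion), 7 (U/C, transition), 8 (C/A, transversion), 14 (A/C, transversion).
Of the 4 differences, 1 transition and 3 transversions, so the answer is 1.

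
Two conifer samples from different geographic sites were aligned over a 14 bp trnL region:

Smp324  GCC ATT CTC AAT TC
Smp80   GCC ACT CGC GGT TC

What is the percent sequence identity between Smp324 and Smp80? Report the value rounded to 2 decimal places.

71.43%

Differing sites — 5:T/C; 8:T/G; 10:A/G; 11:A/G.
10 of the 14 sites match, so the percent identity is 10/14 × 100 = 71.43%.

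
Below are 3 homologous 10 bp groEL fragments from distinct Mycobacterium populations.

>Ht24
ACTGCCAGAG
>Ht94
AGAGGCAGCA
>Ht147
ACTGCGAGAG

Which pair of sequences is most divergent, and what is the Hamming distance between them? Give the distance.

6

Pairwise Hamming distances:
  Ht24 vs Ht94: 5
  Ht24 vs Ht147: 1
  Ht94 vs Ht147: 6
The largest is 6, between Ht94 and Ht147.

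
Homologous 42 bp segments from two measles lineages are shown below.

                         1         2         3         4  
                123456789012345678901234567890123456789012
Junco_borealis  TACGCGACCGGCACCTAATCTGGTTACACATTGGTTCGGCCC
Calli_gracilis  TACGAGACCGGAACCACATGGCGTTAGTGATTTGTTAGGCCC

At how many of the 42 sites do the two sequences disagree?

12

Differing sites — 5:C/A; 12:C/A; 16:T/A; 17:A/C; 20:C/G; 21:T/G; 22:G/C; 27:C/G; 28:A/T; 29:C/G; 33:G/T; 37:C/A.
That gives 12 mismatches out of 42 aligned sites, so the Hamming distance is 12.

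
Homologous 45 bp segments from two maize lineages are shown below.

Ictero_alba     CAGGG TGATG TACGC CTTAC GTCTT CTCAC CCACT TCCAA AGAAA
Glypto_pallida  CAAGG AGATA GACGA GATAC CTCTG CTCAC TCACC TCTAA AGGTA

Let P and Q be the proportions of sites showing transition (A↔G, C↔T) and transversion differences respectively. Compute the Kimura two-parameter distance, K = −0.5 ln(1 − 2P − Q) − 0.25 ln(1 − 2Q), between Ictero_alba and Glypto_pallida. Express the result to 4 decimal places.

Differing sites — 3:G/A (Ti); 6:T/A (Tv); 10:G/A (Ti); 11:T/G (Tv); 15:C/A (Tv); 16:C/G (Tv); 17:T/A (Tv); 21:G/C (Tv); 25:T/G (Tv); 31:C/T (Ti); 35:T/C (Ti); 38:C/T (Ti); 43:A/G (Ti); 44:A/T (Tv).
Of the 14 differences, 6 transitions and 8 transversions over 45 sites: P = 6/45 = 0.133333, Q = 8/45 = 0.177778.
d = −0.5·ln(0.555556) − 0.25·ln(0.644444) = −0.5·(-0.587786) − 0.25·(-0.439367) = 0.4037.

0.4037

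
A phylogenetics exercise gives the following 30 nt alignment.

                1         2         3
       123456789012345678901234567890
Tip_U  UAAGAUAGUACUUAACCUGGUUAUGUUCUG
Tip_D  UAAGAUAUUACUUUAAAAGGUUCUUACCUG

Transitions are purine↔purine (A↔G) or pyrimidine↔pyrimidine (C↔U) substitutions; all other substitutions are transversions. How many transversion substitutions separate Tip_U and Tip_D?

8

Differing sites — 8:G/U (Tv); 14:A/U (Tv); 16:C/A (Tv); 17:C/A (Tv); 18:U/A (Tv); 23:A/C (Tv); 25:G/U (Tv); 26:U/A (Tv); 27:U/C (Ti).
Of the 9 differences, 1 transition and 8 transversions, so the answer is 8.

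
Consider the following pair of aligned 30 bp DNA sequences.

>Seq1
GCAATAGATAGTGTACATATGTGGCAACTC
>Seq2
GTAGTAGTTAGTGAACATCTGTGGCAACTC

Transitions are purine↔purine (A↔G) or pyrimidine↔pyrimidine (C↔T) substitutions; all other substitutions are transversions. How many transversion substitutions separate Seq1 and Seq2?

3

The sequences differ at positions 2 (C/T, transition), 4 (A/G, transition), 8 (A/T, transversion), 14 (T/A, transversion), 19 (A/C, transversion).
Of the 5 differences, 2 transitions and 3 transversions, so the answer is 3.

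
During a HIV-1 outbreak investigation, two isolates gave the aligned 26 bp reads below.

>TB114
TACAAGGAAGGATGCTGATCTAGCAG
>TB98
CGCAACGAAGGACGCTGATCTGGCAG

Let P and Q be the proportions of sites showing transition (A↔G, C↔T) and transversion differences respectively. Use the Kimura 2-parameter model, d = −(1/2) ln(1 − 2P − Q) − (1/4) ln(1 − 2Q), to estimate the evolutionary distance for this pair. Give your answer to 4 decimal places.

0.2325

The sequences differ at positions 1 (T/C, transition), 2 (A/G, transition), 6 (G/C, transversion), 13 (T/C, transition), 22 (A/G, transition).
Of the 5 differences, 4 transitions and 1 transversion over 26 sites: P = 4/26 = 0.153846, Q = 1/26 = 0.038462.
d = −0.5·ln(0.653846) − 0.25·ln(0.923076) = −0.5·(-0.424883) − 0.25·(-0.080044) = 0.2325.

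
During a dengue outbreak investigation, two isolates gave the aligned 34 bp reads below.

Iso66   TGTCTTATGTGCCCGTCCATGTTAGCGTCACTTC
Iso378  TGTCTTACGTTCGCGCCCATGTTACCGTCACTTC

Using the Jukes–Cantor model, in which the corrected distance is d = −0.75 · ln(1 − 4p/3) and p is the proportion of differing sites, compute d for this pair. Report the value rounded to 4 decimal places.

0.1637

Mismatches occur at site 8 (T↔C), site 11 (G↔T), site 13 (C↔G), site 16 (T↔C), site 25 (G↔C).
p = 5/34 = 0.147059.
d = −0.75 · ln(1 − (4/3)·0.147059) = −0.75 · ln(0.803921) = −0.75 · (-0.218254) = 0.1637.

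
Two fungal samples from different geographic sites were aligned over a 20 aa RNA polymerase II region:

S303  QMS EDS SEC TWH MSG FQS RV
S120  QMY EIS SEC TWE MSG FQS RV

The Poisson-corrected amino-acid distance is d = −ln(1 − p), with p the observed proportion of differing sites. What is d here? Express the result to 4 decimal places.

0.1625

Differing sites — 3:S/Y; 5:D/I; 12:H/E.
p = 3/20 = 0.150000.
d = −ln(1 − 0.150000) = −ln(0.850000) = 0.1625.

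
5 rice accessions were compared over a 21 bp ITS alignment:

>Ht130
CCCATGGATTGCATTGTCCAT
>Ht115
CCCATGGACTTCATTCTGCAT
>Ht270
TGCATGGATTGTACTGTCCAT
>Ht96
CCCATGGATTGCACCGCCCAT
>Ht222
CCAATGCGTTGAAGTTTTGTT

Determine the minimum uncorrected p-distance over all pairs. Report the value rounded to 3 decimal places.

0.143

Pairwise Hamming distances:
  Ht130 vs Ht115: 4
  Ht130 vs Ht270: 4
  Ht130 vs Ht96: 3
  Ht130 vs Ht222: 9
  Ht115 vs Ht270: 8
  Ht115 vs Ht96: 7
  Ht115 vs Ht222: 11
  Ht270 vs Ht96: 5
  Ht270 vs Ht222: 11
  Ht96 vs Ht222: 11
The smallest is 3 mismatches, between Ht130 and Ht96; p = 3/21 = 0.143.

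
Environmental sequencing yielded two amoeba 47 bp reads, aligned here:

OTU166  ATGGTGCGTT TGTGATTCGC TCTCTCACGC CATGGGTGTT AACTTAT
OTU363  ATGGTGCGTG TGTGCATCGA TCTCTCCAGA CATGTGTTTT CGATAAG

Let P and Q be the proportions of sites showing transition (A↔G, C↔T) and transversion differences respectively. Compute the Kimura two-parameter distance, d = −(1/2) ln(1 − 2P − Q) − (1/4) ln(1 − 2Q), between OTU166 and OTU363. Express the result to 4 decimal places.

0.3936

The sequences differ at positions 10 (T/G, transversion), 15 (A/C, transversion), 16 (T/A, transversion), 20 (C/A, transversion), 27 (A/C, transversion), 28 (C/A, transversion), 30 (C/A, transversion), 35 (G/T, transversion), 38 (G/T, transversion), 41 (A/C, transversion), 42 (A/G, transition), 43 (C/A, transversion), 45 (T/A, transversion), 47 (T/G, transversion).
Of the 14 differences, 1 transition and 13 transversions over 47 sites: P = 1/47 = 0.021277, Q = 13/47 = 0.276596.
d = −0.5·ln(0.680850) − 0.25·ln(0.446808) = −0.5·(-0.384413) − 0.25·(-0.805626) = 0.3936.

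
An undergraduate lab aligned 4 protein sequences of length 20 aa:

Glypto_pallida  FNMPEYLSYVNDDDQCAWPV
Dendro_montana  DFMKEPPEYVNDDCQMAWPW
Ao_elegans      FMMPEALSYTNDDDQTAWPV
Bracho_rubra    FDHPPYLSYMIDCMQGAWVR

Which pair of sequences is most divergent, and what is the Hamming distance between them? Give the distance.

15

Pairwise Hamming distances:
  Glypto_pallida vs Dendro_montana: 9
  Glypto_pallida vs Ao_elegans: 4
  Glypto_pallida vs Bracho_rubra: 10
  Dendro_montana vs Ao_elegans: 10
  Dendro_montana vs Bracho_rubra: 15
  Ao_elegans vs Bracho_rubra: 11
The largest is 15, between Dendro_montana and Bracho_rubra.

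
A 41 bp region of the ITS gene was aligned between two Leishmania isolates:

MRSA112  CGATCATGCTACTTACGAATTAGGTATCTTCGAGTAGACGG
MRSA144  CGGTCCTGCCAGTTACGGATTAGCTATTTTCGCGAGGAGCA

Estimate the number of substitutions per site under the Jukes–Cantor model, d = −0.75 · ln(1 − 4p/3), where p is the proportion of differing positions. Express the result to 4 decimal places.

0.4121

Mismatches occur at site 3 (A/G), site 6 (A/C), site 10 (T/C), site 12 (C/G), site 18 (A/G), site 24 (G/C), site 28 (C/T), site 33 (A/C), site 35 (T/A), site 36 (A/G), site 39 (C/G), site 40 (G/C), site 41 (G/A).
p = 13/41 = 0.317073.
d = −0.75 · ln(1 − (4/3)·0.317073) = −0.75 · ln(0.577236) = −0.75 · (-0.549504) = 0.4121.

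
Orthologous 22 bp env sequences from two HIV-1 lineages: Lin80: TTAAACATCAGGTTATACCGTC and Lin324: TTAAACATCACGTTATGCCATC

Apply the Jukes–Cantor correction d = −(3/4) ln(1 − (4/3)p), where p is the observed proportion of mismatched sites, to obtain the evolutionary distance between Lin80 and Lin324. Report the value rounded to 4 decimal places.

Differing sites — 11:G/C; 17:A/G; 20:G/A.
p = 3/22 = 0.136364.
d = −0.75 · ln(1 − (4/3)·0.136364) = −0.75 · ln(0.818181) = −0.75 · (-0.200672) = 0.1505.

0.1505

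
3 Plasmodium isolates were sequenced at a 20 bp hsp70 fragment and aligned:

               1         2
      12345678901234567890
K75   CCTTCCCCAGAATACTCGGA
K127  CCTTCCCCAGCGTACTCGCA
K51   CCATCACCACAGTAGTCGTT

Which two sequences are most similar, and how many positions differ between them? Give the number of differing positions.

3

Pairwise Hamming distances:
  K75 vs K127: 3
  K75 vs K51: 7
  K127 vs K51: 7
The smallest is 3, between K75 and K127.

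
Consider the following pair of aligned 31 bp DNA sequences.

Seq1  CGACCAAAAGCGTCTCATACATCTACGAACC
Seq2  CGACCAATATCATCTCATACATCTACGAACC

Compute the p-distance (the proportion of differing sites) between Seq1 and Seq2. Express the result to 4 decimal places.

0.0968

Differing sites — 8:A/T; 10:G/T; 12:G/A.
There are 3 differences over 31 sites, so p = 3/31 = 0.0968.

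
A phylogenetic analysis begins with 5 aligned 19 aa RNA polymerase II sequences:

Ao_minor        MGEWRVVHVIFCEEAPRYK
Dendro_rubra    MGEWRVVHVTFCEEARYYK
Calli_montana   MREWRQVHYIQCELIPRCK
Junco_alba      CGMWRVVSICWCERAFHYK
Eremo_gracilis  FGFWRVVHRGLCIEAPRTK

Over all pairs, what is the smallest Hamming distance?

Pairwise Hamming distances:
  Ao_minor vs Dendro_rubra: 3
  Ao_minor vs Calli_montana: 7
  Ao_minor vs Junco_alba: 9
  Ao_minor vs Eremo_gracilis: 7
  Dendro_rubra vs Calli_montana: 10
  Dendro_rubra vs Junco_alba: 9
  Dendro_rubra vs Eremo_gracilis: 9
  Calli_montana vs Junco_alba: 13
  Calli_montana vs Eremo_gracilis: 11
  Junco_alba vs Eremo_gracilis: 11
The smallest is 3, between Ao_minor and Dendro_rubra.

3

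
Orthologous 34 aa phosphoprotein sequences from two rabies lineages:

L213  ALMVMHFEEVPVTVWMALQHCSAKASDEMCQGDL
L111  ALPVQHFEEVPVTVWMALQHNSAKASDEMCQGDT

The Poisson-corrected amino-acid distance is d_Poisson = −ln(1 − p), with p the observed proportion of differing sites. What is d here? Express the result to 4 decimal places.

Differing sites — 3:M/P; 5:M/Q; 21:C/N; 34:L/T.
p = 4/34 = 0.117647.
d = −ln(1 − 0.117647) = −ln(0.882353) = 0.1252.

0.1252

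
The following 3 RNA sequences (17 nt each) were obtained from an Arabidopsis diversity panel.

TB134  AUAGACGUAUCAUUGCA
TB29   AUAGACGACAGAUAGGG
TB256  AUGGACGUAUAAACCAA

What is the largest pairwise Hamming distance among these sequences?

10

Pairwise Hamming distances:
  TB134 vs TB29: 7
  TB134 vs TB256: 6
  TB29 vs TB256: 10
The largest is 10, between TB29 and TB256.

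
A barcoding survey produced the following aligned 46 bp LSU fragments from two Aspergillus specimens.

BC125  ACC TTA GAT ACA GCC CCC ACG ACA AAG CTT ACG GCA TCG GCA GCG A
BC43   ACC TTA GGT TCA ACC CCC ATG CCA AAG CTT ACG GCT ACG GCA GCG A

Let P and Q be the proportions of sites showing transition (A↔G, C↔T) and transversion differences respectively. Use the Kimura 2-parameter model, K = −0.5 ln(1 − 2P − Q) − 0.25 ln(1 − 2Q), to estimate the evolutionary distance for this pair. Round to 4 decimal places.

0.1703

Differing sites — 8:A/G (Ti); 10:A/T (Tv); 13:G/A (Ti); 20:C/T (Ti); 22:A/C (Tv); 36:A/T (Tv); 37:T/A (Tv).
Of the 7 differences, 3 transitions and 4 transversions over 46 sites: P = 3/46 = 0.065217, Q = 4/46 = 0.086957.
d = −0.5·ln(0.782609) − 0.25·ln(0.826086) = −0.5·(-0.245122) − 0.25·(-0.191056) = 0.1703.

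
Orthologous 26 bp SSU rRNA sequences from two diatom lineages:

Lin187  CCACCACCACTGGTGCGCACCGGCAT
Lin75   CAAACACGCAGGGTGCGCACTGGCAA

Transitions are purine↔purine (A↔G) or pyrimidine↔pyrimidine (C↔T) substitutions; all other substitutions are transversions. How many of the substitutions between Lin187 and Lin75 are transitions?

1

Mismatches occur at site 2 (C/A, transversion), site 4 (C/A, transversion), site 8 (C/G, transversion), site 9 (A/C, transversion), site 10 (C/A, transversion), site 11 (T/G, transversion), site 21 (C/T, transition), site 26 (T/A, transversion).
Of the 8 differences, 1 transition and 7 transversions, so the answer is 1.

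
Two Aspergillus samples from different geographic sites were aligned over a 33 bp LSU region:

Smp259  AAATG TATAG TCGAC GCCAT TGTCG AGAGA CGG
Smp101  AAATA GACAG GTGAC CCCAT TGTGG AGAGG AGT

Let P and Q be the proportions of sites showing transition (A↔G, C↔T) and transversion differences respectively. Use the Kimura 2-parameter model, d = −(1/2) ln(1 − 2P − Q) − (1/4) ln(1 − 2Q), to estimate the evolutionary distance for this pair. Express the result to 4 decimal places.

Differing sites — 5:G/A (Ti); 6:T/G (Tv); 8:T/C (Ti); 11:T/G (Tv); 12:C/T (Ti); 16:G/C (Tv); 24:C/G (Tv); 30:A/G (Ti); 31:C/A (Tv); 33:G/T (Tv).
Of the 10 differences, 4 transitions and 6 transversions over 33 sites: P = 4/33 = 0.121212, Q = 6/33 = 0.181818.
d = −0.5·ln(0.575758) − 0.25·ln(0.636364) = −0.5·(-0.552068) − 0.25·(-0.451985) = 0.3890.

0.3890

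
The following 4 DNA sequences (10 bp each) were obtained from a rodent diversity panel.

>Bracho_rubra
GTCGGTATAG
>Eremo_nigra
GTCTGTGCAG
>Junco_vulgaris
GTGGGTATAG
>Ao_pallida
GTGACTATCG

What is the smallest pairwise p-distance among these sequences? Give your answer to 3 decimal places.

0.100

Pairwise Hamming distances:
  Bracho_rubra vs Eremo_nigra: 3
  Bracho_rubra vs Junco_vulgaris: 1
  Bracho_rubra vs Ao_pallida: 4
  Eremo_nigra vs Junco_vulgaris: 4
  Eremo_nigra vs Ao_pallida: 6
  Junco_vulgaris vs Ao_pallida: 3
The smallest is 1 mismatch, between Bracho_rubra and Junco_vulgaris; p = 1/10 = 0.100.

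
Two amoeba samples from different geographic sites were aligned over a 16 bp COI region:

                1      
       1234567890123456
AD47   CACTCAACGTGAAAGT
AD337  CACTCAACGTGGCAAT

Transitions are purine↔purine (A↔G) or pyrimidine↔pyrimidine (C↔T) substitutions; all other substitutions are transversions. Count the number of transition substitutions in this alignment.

2

The sequences differ at positions 12 (A/G, transition), 13 (A/C, transversion), 15 (G/A, transition).
Of the 3 differences, 2 transitions and 1 transversion, so the answer is 2.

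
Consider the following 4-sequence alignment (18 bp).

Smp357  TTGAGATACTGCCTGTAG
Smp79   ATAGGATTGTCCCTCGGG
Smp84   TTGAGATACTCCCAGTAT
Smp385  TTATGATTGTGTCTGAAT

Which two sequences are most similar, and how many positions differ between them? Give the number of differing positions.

3

Pairwise Hamming distances:
  Smp357 vs Smp79: 9
  Smp357 vs Smp84: 3
  Smp357 vs Smp385: 7
  Smp79 vs Smp84: 10
  Smp79 vs Smp385: 8
  Smp84 vs Smp385: 8
The smallest is 3, between Smp357 and Smp84.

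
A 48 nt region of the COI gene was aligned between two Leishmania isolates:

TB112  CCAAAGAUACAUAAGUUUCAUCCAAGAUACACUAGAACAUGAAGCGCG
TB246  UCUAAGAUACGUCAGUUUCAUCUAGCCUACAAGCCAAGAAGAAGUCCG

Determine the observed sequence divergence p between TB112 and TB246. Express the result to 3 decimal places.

0.333

Differing sites — 1:C/U; 3:A/U; 11:A/G; 13:A/C; 23:C/U; 25:A/G; 26:G/C; 27:A/C; 32:C/A; 33:U/G; 34:A/C; 35:G/C; 38:C/G; 40:U/A; 45:C/U; 46:G/C.
There are 16 differences over 48 sites, so p = 16/48 = 0.333.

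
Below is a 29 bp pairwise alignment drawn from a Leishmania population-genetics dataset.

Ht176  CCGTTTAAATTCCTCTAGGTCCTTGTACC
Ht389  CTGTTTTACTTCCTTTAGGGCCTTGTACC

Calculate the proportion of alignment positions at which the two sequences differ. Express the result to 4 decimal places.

Differing sites — 2:C/T; 7:A/T; 9:A/C; 15:C/T; 20:T/G.
There are 5 differences over 29 sites, so p = 5/29 = 0.1724.

0.1724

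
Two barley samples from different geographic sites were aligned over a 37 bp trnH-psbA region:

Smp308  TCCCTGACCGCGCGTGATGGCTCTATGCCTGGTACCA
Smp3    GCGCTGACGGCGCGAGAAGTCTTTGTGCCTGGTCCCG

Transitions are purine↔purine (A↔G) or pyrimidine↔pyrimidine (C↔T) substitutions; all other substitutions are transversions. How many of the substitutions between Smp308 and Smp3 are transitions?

Mismatches occur at site 1 (T/G, transversion), site 3 (C/G, transversion), site 9 (C/G, transversion), site 15 (T/A, transversion), site 18 (T/A, transversion), site 20 (G/T, transversion), site 23 (C/T, transition), site 25 (A/G, transition), site 34 (A/C, transversion), site 37 (A/G, transition).
Of the 10 differences, 3 transitions and 7 transversions, so the answer is 3.

3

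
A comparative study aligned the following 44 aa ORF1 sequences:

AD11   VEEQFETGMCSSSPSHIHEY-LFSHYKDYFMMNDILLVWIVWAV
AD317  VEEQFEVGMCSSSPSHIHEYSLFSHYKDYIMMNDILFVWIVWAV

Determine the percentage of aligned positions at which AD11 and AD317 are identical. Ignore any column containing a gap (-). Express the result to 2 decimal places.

93.02%

Excluding the 1 gap column leaves 43 comparable sites.
The sequences differ at positions 7 (T/V), 30 (F/I), 37 (L/F).
40 of the 43 comparable sites match, so the percent identity is 40/43 × 100 = 93.02%.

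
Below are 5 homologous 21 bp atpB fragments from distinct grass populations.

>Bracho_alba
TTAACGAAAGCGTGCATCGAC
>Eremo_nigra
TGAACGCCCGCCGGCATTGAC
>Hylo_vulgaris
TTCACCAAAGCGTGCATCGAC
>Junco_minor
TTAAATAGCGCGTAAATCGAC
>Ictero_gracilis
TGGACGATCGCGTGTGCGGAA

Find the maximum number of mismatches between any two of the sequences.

11

Pairwise Hamming distances:
  Bracho_alba vs Eremo_nigra: 7
  Bracho_alba vs Hylo_vulgaris: 2
  Bracho_alba vs Junco_minor: 6
  Bracho_alba vs Ictero_gracilis: 9
  Eremo_nigra vs Hylo_vulgaris: 9
  Eremo_nigra vs Junco_minor: 10
  Eremo_nigra vs Ictero_gracilis: 10
  Hylo_vulgaris vs Junco_minor: 7
  Hylo_vulgaris vs Ictero_gracilis: 10
  Junco_minor vs Ictero_gracilis: 11
The largest is 11, between Junco_minor and Ictero_gracilis.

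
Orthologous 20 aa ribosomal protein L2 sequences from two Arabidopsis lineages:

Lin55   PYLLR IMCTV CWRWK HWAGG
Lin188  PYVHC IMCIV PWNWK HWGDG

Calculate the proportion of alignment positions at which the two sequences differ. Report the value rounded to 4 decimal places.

0.4000

The sequences differ at positions 3 (L/V), 4 (L/H), 5 (R/C), 9 (T/I), 11 (C/P), 13 (R/N), 18 (A/G), 19 (G/D).
There are 8 differences over 20 sites, so p = 8/20 = 0.4000.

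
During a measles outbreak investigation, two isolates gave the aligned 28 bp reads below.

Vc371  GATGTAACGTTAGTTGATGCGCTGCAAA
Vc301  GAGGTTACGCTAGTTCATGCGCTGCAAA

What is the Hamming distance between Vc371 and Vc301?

4

Differing sites — 3:T/G; 6:A/T; 10:T/C; 16:G/C.
That gives 4 mismatches out of 28 aligned sites, so the Hamming distance is 4.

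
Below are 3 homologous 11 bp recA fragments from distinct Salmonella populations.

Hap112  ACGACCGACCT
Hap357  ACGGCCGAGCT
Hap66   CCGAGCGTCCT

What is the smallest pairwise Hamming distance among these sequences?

2

Pairwise Hamming distances:
  Hap112 vs Hap357: 2
  Hap112 vs Hap66: 3
  Hap357 vs Hap66: 5
The smallest is 2, between Hap112 and Hap357.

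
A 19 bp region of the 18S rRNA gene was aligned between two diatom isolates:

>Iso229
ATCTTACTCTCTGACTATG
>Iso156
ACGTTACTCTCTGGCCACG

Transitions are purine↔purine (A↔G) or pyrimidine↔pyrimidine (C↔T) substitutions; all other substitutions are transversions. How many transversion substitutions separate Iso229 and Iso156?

The sequences differ at positions 2 (T/C, transition), 3 (C/G, transversion), 14 (A/G, transition), 16 (T/C, transition), 18 (T/C, transition).
Of the 5 differences, 4 transitions and 1 transversion, so the answer is 1.

1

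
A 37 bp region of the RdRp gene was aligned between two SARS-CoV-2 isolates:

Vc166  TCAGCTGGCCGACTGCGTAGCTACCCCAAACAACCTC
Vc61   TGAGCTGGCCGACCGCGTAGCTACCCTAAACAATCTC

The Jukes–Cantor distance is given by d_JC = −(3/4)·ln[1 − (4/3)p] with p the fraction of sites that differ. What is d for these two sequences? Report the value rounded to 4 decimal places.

Differing sites — 2:C/G; 14:T/C; 27:C/T; 34:C/T.
p = 4/37 = 0.108108.
d = −0.75 · ln(1 − (4/3)·0.108108) = −0.75 · ln(0.855856) = −0.75 · (-0.155653) = 0.1167.

0.1167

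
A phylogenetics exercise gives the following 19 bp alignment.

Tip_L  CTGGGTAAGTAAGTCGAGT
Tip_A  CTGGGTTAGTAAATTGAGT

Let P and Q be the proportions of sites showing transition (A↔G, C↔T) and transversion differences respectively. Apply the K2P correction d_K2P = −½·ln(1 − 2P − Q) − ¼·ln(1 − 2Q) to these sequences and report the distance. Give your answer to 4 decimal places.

The sequences differ at positions 7 (A/T, transversion), 13 (G/A, transition), 15 (C/T, transition).
Of the 3 differences, 2 transitions and 1 transversion over 19 sites: P = 2/19 = 0.105263, Q = 1/19 = 0.052632.
d = −0.5·ln(0.736842) − 0.25·ln(0.894736) = −0.5·(-0.305382) − 0.25·(-0.111227) = 0.1805.

0.1805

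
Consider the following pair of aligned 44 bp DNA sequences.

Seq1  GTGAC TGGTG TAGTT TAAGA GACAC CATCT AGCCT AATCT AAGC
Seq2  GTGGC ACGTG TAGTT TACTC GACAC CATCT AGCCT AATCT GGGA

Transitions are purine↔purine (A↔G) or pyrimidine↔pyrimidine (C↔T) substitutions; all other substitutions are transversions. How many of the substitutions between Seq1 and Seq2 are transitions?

Mismatches occur at site 4 (A/G, transition), site 6 (T/A, transversion), site 7 (G/C, transversion), site 18 (A/C, transversion), site 19 (G/T, transversion), site 20 (A/C, transversion), site 41 (A/G, transition), site 42 (A/G, transition), site 44 (C/A, transversion).
Of the 9 differences, 3 transitions and 6 transversions, so the answer is 3.

3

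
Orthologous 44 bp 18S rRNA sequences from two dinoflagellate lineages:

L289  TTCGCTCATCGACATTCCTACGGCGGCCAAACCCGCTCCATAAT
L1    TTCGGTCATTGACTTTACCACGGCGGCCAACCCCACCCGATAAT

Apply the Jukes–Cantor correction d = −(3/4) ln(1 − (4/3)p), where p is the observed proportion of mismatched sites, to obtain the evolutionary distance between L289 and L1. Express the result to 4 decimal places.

The sequences differ at positions 5 (C/G), 10 (C/T), 14 (A/T), 17 (C/A), 19 (T/C), 31 (A/C), 35 (G/A), 37 (T/C), 39 (C/G).
p = 9/44 = 0.204545.
d = −0.75 · ln(1 − (4/3)·0.204545) = −0.75 · ln(0.727273) = −0.75 · (-0.318453) = 0.2388.

0.2388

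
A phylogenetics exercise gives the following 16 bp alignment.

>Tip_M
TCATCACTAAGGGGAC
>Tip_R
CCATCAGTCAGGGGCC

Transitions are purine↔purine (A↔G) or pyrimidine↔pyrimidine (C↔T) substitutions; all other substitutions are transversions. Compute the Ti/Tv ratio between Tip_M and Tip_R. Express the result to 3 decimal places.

0.333

The sequences differ at positions 1 (T/C, transition), 7 (C/G, transversion), 9 (A/C, transversion), 15 (A/C, transversion).
Of the 4 differences, 1 transition and 3 transversions, so Ti/Tv = 1/3 = 0.333.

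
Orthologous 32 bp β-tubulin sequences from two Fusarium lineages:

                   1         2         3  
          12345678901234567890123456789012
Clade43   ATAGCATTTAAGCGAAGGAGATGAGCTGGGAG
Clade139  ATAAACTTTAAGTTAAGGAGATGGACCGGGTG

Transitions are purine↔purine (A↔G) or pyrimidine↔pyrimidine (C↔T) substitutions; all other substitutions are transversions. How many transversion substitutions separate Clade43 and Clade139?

Mismatches occur at site 4 (G→A, transition), site 5 (C→A, transversion), site 6 (A→C, transversion), site 13 (C→T, transition), site 14 (G→T, transversion), site 24 (A→G, transition), site 25 (G→A, transition), site 27 (T→C, transition), site 31 (A→T, transversion).
Of the 9 differences, 5 transitions and 4 transversions, so the answer is 4.

4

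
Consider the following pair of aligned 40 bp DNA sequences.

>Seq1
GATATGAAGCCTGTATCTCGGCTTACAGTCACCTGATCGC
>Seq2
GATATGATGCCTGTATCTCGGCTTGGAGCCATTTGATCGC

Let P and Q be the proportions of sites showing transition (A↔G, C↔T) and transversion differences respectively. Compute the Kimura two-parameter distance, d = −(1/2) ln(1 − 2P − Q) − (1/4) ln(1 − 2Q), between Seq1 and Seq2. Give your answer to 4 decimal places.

0.1702

Mismatches occur at site 8 (A↔T, transversion), site 25 (A↔G, transition), site 26 (C↔G, transversion), site 29 (T↔C, transition), site 32 (C↔T, transition), site 33 (C↔T, transition).
Of the 6 differences, 4 transitions and 2 transversions over 40 sites: P = 4/40 = 0.100000, Q = 2/40 = 0.050000.
d = −0.5·ln(0.750000) − 0.25·ln(0.900000) = −0.5·(-0.287682) − 0.25·(-0.105361) = 0.1702.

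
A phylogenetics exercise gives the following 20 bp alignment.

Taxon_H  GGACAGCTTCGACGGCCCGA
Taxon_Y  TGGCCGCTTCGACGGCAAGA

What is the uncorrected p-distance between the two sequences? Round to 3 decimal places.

0.250

Mismatches occur at site 1 (G↔T), site 3 (A↔G), site 5 (A↔C), site 17 (C↔A), site 18 (C↔A).
There are 5 differences over 20 sites, so p = 5/20 = 0.250.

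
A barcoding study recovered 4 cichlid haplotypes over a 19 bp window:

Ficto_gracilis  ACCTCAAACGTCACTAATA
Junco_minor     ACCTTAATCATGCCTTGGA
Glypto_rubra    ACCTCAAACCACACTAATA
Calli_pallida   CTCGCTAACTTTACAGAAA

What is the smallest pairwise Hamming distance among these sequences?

Pairwise Hamming distances:
  Ficto_gracilis vs Junco_minor: 8
  Ficto_gracilis vs Glypto_rubra: 2
  Ficto_gracilis vs Calli_pallida: 9
  Junco_minor vs Glypto_rubra: 9
  Junco_minor vs Calli_pallida: 13
  Glypto_rubra vs Calli_pallida: 10
The smallest is 2, between Ficto_gracilis and Glypto_rubra.

2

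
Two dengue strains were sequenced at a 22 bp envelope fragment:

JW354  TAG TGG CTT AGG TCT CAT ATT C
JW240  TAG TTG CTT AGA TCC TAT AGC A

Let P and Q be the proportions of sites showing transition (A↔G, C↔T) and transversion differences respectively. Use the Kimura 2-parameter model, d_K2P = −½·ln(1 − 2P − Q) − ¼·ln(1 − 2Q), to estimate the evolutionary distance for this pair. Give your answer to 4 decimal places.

The sequences differ at positions 5 (G/T, transversion), 12 (G/A, transition), 15 (T/C, transition), 16 (C/T, transition), 20 (T/G, transversion), 21 (T/C, transition), 22 (C/A, transversion).
Of the 7 differences, 4 transitions and 3 transversions over 22 sites: P = 4/22 = 0.181818, Q = 3/22 = 0.136364.
d = −0.5·ln(0.500000) − 0.25·ln(0.727272) = −0.5·(-0.693147) − 0.25·(-0.318455) = 0.4262.

0.4262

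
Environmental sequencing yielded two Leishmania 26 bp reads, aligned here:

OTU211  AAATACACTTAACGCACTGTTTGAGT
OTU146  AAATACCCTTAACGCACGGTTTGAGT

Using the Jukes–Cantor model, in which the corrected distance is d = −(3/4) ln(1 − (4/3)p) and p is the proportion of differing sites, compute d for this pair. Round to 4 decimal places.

0.0812

Mismatches occur at site 7 (A↔C), site 18 (T↔G).
p = 2/26 = 0.076923.
d = −0.75 · ln(1 − (4/3)·0.076923) = −0.75 · ln(0.897436) = −0.75 · (-0.108213) = 0.0812.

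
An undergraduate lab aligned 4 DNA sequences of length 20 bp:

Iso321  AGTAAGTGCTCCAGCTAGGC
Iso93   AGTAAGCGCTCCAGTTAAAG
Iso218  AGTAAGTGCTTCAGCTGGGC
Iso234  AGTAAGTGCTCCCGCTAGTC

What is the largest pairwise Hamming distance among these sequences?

7

Pairwise Hamming distances:
  Iso321 vs Iso93: 5
  Iso321 vs Iso218: 2
  Iso321 vs Iso234: 2
  Iso93 vs Iso218: 7
  Iso93 vs Iso234: 6
  Iso218 vs Iso234: 4
The largest is 7, between Iso93 and Iso218.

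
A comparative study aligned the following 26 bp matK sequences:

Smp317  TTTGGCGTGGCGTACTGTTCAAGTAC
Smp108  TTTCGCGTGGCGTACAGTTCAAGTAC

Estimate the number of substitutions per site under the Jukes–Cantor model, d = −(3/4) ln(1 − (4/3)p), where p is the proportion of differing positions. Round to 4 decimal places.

0.0812

Mismatches occur at site 4 (G/C), site 16 (T/A).
p = 2/26 = 0.076923.
d = −0.75 · ln(1 − (4/3)·0.076923) = −0.75 · ln(0.897436) = −0.75 · (-0.108213) = 0.0812.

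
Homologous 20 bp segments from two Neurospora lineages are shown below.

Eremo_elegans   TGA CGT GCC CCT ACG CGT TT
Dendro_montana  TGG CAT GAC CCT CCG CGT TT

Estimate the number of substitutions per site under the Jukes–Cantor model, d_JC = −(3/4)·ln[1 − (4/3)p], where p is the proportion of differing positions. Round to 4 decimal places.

Mismatches occur at site 3 (A/G), site 5 (G/A), site 8 (C/A), site 13 (A/C).
p = 4/20 = 0.200000.
d = −0.75 · ln(1 − (4/3)·0.200000) = −0.75 · ln(0.733333) = −0.75 · (-0.310155) = 0.2326.

0.2326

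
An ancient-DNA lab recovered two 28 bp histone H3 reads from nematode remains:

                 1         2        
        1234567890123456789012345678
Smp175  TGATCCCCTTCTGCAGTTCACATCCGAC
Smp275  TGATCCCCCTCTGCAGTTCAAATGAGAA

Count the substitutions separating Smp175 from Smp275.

Mismatches occur at site 9 (T→C), site 21 (C→A), site 24 (C→G), site 25 (C→A), site 28 (C→A).
That gives 5 mismatches out of 28 aligned sites, so the Hamming distance is 5.

5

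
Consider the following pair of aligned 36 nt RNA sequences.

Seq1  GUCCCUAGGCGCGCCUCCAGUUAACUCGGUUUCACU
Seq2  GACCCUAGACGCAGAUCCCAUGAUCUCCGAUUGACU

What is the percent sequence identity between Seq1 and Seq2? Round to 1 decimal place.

66.7%

Differing sites — 2:U/A; 9:G/A; 13:G/A; 14:C/G; 15:C/A; 19:A/C; 20:G/A; 22:U/G; 24:A/U; 28:G/C; 30:U/A; 33:C/G.
24 of the 36 sites match, so the percent identity is 24/36 × 100 = 66.7%.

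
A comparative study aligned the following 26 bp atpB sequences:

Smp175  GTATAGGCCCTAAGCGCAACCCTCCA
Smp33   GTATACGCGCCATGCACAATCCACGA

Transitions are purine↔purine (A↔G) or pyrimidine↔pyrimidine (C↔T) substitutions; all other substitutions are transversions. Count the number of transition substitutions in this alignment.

Differing sites — 6:G/C (Tv); 9:C/G (Tv); 11:T/C (Ti); 13:A/T (Tv); 16:G/A (Ti); 20:C/T (Ti); 23:T/A (Tv); 25:C/G (Tv).
Of the 8 differences, 3 transitions and 5 transversions, so the answer is 3.

3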